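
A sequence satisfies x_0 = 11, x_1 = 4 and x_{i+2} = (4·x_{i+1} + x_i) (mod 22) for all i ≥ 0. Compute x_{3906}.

9

x_0 = 11; x_1 = 4; x_2 = 5; x_3 = 2; x_4 = 13; x_5 = 10; x_6 = 9; x_7 = 2; x_8 = 17; x_9 = 4; x_{10} = 11; x_{11} = 4.
Since (x_{10}, x_{11}) = (x_0, x_1) = (11, 4) (two consecutive terms determine the rest), the sequence is periodic with period 10.
(3906 - 0) mod 10 = 6, so x_{3906} = x_6 = 9.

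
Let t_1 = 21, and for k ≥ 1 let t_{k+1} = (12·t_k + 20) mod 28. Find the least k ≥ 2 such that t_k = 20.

2

Computing terms: t_1 = 21; t_2 = 20; t_3 = 8; t_4 = 4; t_5 = 12; t_6 = 24; t_7 = 0; t_8 = 20.
Since t_8 = t_2 = 20, the sequence is eventually periodic: after a pre-period of length 1 it cycles with period 6.
The value 20 first appears (with k ≥ 2) at t_2.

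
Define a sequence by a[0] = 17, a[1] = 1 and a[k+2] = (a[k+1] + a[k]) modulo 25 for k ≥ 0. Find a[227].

Computing terms: a[0] = 17, a[1] = 1, a[2] = 18, a[3] = 19, a[4] = 12, a[5] = 6, a[6] = 18, a[7] = 24, a[8] = 17, a[9] = 16, a[10] = 8, a[11] = 24, a[12] = 7, a[13] = 6, a[14] = 13, a[15] = 19, a[16] = 7, a[17] = 1, a[18] = 8, a[19] = 9, a[20] = 17, a[21] = 1.
Since (a[20], a[21]) = (a[0], a[1]) = (17, 1) (two consecutive terms determine the rest), the sequence is periodic with period 20.
(227 - 0) mod 20 = 7, so a[227] = a[7] = 24.

24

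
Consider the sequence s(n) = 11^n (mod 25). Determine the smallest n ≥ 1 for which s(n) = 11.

We have s(0) = 1,  s(1) = 11,  s(2) = 21,  s(3) = 6,  s(4) = 16,  s(5) = 1.
The sequence repeats with period 5.
The value 11 first appears (with n ≥ 1) at s(1).

1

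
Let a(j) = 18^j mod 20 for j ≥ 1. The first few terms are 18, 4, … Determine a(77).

8

Listing terms: a(1) = 18, a(2) = 4, a(3) = 12, a(4) = 16, a(5) = 8, a(6) = 4.
Since a(6) = a(2) = 4, the sequence is eventually periodic: after a pre-period of length 1 it cycles with period 4.
For j ≥ 2, a(j) depends only on (j - 2) mod 4. (77 - 2) mod 4 = 3, so a(77) = a(5) = 8.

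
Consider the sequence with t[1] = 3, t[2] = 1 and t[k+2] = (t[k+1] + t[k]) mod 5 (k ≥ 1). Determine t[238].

3

Computing terms: t[1] = 3, t[2] = 1, t[3] = 4, t[4] = 0, t[5] = 4, t[6] = 4, t[7] = 3, t[8] = 2, t[9] = 0, t[10] = 2, t[11] = 2, t[12] = 4, t[13] = 1, t[14] = 0, t[15] = 1, t[16] = 1, t[17] = 2, t[18] = 3, t[19] = 0, t[20] = 3, t[21] = 3, t[22] = 1.
The sequence repeats with period 20.
So t[238] = t[1 + ((238-1) mod 20)] = t[18] = 3.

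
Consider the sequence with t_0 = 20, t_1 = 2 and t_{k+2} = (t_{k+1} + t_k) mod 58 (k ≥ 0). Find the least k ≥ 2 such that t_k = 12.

We have t_0 = 20, t_1 = 2, t_2 = 22, t_3 = 24, t_4 = 46, t_5 = 12, t_6 = 0, t_7 = 12, t_8 = 12, t_9 = 24, t_{10} = 36, t_{11} = 2, t_{12} = 38, t_{13} = 40, t_{14} = 20, t_{15} = 2.
Since (t_{14}, t_{15}) = (t_0, t_1) = (20, 2) (two consecutive terms determine the rest), the sequence is periodic with period 14.
The value 12 first appears (with k ≥ 2) at t_5.

5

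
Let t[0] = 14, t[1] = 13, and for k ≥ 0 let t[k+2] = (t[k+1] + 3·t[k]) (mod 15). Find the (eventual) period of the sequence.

Computing terms: t[0] = 14; t[1] = 13; t[2] = 10; t[3] = 4; t[4] = 4; t[5] = 1; t[6] = 13; t[7] = 1; t[8] = 10; t[9] = 13; t[10] = 13; t[11] = 7; t[12] = 1; t[13] = 7; t[14] = 10; t[15] = 1; t[16] = 1; t[17] = 4; t[18] = 7; t[19] = 4; t[20] = 10; t[21] = 7; t[22] = 7; t[23] = 13; t[24] = 4; t[25] = 13; t[26] = 10.
Since (t[25], t[26]) = (t[1], t[2]) = (13, 10) (two consecutive terms determine the rest), the sequence is eventually periodic: after a pre-period of length 1 it cycles with period 24.

24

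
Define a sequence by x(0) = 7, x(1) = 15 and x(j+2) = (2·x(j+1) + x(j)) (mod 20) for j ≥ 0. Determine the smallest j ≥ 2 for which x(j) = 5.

7

Computing terms: x(0) = 7; x(1) = 15; x(2) = 17; x(3) = 9; x(4) = 15; x(5) = 19; x(6) = 13; x(7) = 5; x(8) = 3; x(9) = 11; x(10) = 5; x(11) = 1; x(12) = 7; x(13) = 15.
Since (x(12), x(13)) = (x(0), x(1)) = (7, 15) (two consecutive terms determine the rest), the sequence is periodic with period 12.
The value 5 first appears (with j ≥ 2) at x(7).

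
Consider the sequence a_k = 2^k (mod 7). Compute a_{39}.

Listing terms: a_1 = 2,  a_2 = 4,  a_3 = 1,  a_4 = 2.
The sequence repeats with period 3.
(39 - 1) mod 3 = 2, so a_{39} = a_3 = 1.

1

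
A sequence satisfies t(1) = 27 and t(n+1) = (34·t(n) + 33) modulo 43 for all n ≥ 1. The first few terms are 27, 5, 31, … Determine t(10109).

18

We have t(1) = 27; t(2) = 5; t(3) = 31; t(4) = 12; t(5) = 11; t(6) = 20; t(7) = 25; t(8) = 23; t(9) = 41; t(10) = 8; t(11) = 4; t(12) = 40; t(13) = 17; t(14) = 9; t(15) = 38; t(16) = 35; t(17) = 19; t(18) = 34; t(19) = 28; t(20) = 39; t(21) = 26; t(22) = 14; t(23) = 36; t(24) = 10; t(25) = 29; t(26) = 30; t(27) = 21; t(28) = 16; t(29) = 18; t(30) = 0; t(31) = 33; t(32) = 37; t(33) = 1; t(34) = 24; t(35) = 32; t(36) = 3; t(37) = 6; t(38) = 22; t(39) = 7; t(40) = 13; t(41) = 2; t(42) = 15; t(43) = 27.
The sequence repeats with period 42.
(10109 - 1) mod 42 = 28, so t(10109) = t(29) = 18.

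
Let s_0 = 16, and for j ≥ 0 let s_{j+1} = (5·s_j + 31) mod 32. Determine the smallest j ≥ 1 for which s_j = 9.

27

s_0 = 16; s_1 = 15; s_2 = 10; s_3 = 17; s_4 = 20; s_5 = 3; s_6 = 14; s_7 = 5; s_8 = 24; s_9 = 23; s_{10} = 18; s_{11} = 25; s_{12} = 28; s_{13} = 11; s_{14} = 22; s_{15} = 13; s_{16} = 0; s_{17} = 31; s_{18} = 26; s_{19} = 1; s_{20} = 4; s_{21} = 19; s_{22} = 30; s_{23} = 21; s_{24} = 8; s_{25} = 7; s_{26} = 2; s_{27} = 9; s_{28} = 12; s_{29} = 27; s_{30} = 6; s_{31} = 29; s_{32} = 16.
The sequence repeats with period 32.
The value 9 first appears (with j ≥ 1) at s_{27}.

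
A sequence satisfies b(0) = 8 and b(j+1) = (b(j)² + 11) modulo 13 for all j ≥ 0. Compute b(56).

7

b(0) = 8,  b(1) = 10,  b(2) = 7,  b(3) = 8.
Since b(3) = b(0) = 8, the sequence is periodic with period 3.
So b(56) = b(0 + ((56-0) mod 3)) = b(2) = 7.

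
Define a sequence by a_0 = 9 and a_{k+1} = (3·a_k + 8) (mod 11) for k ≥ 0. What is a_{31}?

2

Listing terms: a_0 = 9, a_1 = 2, a_2 = 3, a_3 = 6, a_4 = 4, a_5 = 9.
Since a_5 = a_0 = 9, the sequence is periodic with period 5.
So a_{31} = a_{0 + ((31-0) mod 5)} = a_1 = 2.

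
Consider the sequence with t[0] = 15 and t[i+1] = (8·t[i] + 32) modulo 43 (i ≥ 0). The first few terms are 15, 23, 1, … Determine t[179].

32

t[0] = 15,  t[1] = 23,  t[2] = 1,  t[3] = 40,  t[4] = 8,  t[5] = 10,  t[6] = 26,  t[7] = 25,  t[8] = 17,  t[9] = 39,  t[10] = 0,  t[11] = 32,  t[12] = 30,  t[13] = 14,  t[14] = 15.
Since t[14] = t[0] = 15, the sequence is periodic with period 14.
So t[179] = t[0 + ((179-0) mod 14)] = t[11] = 32.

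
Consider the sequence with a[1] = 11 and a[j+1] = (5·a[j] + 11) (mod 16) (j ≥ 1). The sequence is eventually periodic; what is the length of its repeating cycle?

Listing terms: a[1] = 11, a[2] = 2, a[3] = 5, a[4] = 4, a[5] = 15, a[6] = 6, a[7] = 9, a[8] = 8, a[9] = 3, a[10] = 10, a[11] = 13, a[12] = 12, a[13] = 7, a[14] = 14, a[15] = 1, a[16] = 0, a[17] = 11.
Since a[17] = a[1] = 11, the sequence is periodic with period 16.

16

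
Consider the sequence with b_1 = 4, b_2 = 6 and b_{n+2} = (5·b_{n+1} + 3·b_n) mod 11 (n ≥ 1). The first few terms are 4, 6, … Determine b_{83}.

Listing terms: b_1 = 4,  b_2 = 6,  b_3 = 9,  b_4 = 8,  b_5 = 1,  b_6 = 7,  b_7 = 5,  b_8 = 2,  b_9 = 3,  b_{10} = 10,  b_{11} = 4,  b_{12} = 6.
Since (b_{11}, b_{12}) = (b_1, b_2) = (4, 6) (two consecutive terms determine the rest), the sequence is periodic with period 10.
So b_{83} = b_{1 + ((83-1) mod 10)} = b_3 = 9.

9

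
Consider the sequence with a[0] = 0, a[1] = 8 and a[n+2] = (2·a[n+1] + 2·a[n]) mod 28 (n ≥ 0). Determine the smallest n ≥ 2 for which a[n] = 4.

17

We have a[0] = 0,  a[1] = 8,  a[2] = 16,  a[3] = 20,  a[4] = 16,  a[5] = 16,  a[6] = 8,  a[7] = 20,  a[8] = 0,  a[9] = 12,  a[10] = 24,  a[11] = 16,  a[12] = 24,  a[13] = 24,  a[14] = 12,  a[15] = 16,  a[16] = 0,  a[17] = 4,  a[18] = 8,  a[19] = 24,  a[20] = 8,  a[21] = 8,  a[22] = 4,  a[23] = 24,  a[24] = 0,  a[25] = 20,  a[26] = 12,  a[27] = 8,  a[28] = 12,  a[29] = 12,  a[30] = 20,  a[31] = 8,  a[32] = 0,  a[33] = 16,  a[34] = 4,  a[35] = 12,  a[36] = 4,  a[37] = 4,  a[38] = 16,  a[39] = 12,  a[40] = 0,  a[41] = 24,  a[42] = 20,  a[43] = 4,  a[44] = 20,  a[45] = 20,  a[46] = 24,  a[47] = 4,  a[48] = 0,  a[49] = 8.
Since (a[48], a[49]) = (a[0], a[1]) = (0, 8) (two consecutive terms determine the rest), the sequence is periodic with period 48.
The value 4 first appears (with n ≥ 2) at a[17].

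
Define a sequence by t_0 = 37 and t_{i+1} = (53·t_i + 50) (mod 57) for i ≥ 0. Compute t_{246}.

28

Computing terms: t_0 = 37; t_1 = 16; t_2 = 43; t_3 = 49; t_4 = 25; t_5 = 7; t_6 = 22; t_7 = 19; t_8 = 31; t_9 = 40; t_{10} = 4; t_{11} = 34; t_{12} = 28; t_{13} = 52; t_{14} = 13; t_{15} = 55; t_{16} = 1; t_{17} = 46; t_{18} = 37.
Since t_{18} = t_0 = 37, the sequence is periodic with period 18.
So t_{246} = t_{0 + ((246-0) mod 18)} = t_{12} = 28.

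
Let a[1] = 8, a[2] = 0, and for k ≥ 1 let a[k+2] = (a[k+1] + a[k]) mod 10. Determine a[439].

We have a[1] = 8, a[2] = 0, a[3] = 8, a[4] = 8, a[5] = 6, a[6] = 4, a[7] = 0, a[8] = 4, a[9] = 4, a[10] = 8, a[11] = 2, a[12] = 0, a[13] = 2, a[14] = 2, a[15] = 4, a[16] = 6, a[17] = 0, a[18] = 6, a[19] = 6, a[20] = 2, a[21] = 8, a[22] = 0.
The sequence repeats with period 20.
(439 - 1) mod 20 = 18, so a[439] = a[19] = 6.

6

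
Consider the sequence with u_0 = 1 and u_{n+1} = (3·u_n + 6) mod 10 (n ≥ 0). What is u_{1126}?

We have u_0 = 1, u_1 = 9, u_2 = 3, u_3 = 5, u_4 = 1.
The sequence repeats with period 4.
So u_{1126} = u_{0 + ((1126-0) mod 4)} = u_2 = 3.

3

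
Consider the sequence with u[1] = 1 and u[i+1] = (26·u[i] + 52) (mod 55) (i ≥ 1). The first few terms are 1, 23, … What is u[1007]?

Computing terms: u[1] = 1,  u[2] = 23,  u[3] = 45,  u[4] = 12,  u[5] = 34,  u[6] = 1.
Since u[6] = u[1] = 1, the sequence is periodic with period 5.
(1007 - 1) mod 5 = 1, so u[1007] = u[2] = 23.

23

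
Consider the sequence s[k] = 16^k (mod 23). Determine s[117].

18

We have s[1] = 16; s[2] = 3; s[3] = 2; s[4] = 9; s[5] = 6; s[6] = 4; s[7] = 18; s[8] = 12; s[9] = 8; s[10] = 13; s[11] = 1; s[12] = 16.
The sequence repeats with period 11.
So s[117] = s[1 + ((117-1) mod 11)] = s[7] = 18.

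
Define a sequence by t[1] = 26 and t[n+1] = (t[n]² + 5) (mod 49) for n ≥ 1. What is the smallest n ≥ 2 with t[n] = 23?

4

Computing terms: t[1] = 26, t[2] = 44, t[3] = 30, t[4] = 23, t[5] = 44.
Since t[5] = t[2] = 44, the sequence is eventually periodic: after a pre-period of length 1 it cycles with period 3.
The value 23 first appears (with n ≥ 2) at t[4].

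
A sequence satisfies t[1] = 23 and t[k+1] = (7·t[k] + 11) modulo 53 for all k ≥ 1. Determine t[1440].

6

Listing terms: t[1] = 23,  t[2] = 13,  t[3] = 49,  t[4] = 36,  t[5] = 51,  t[6] = 50,  t[7] = 43,  t[8] = 47,  t[9] = 22,  t[10] = 6,  t[11] = 0,  t[12] = 11,  t[13] = 35,  t[14] = 44,  t[15] = 1,  t[16] = 18,  t[17] = 31,  t[18] = 16,  t[19] = 17,  t[20] = 24,  t[21] = 20,  t[22] = 45,  t[23] = 8,  t[24] = 14,  t[25] = 3,  t[26] = 32,  t[27] = 23.
Since t[27] = t[1] = 23, the sequence is periodic with period 26.
So t[1440] = t[1 + ((1440-1) mod 26)] = t[10] = 6.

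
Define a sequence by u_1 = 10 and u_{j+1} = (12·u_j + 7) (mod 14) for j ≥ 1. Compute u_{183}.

Listing terms: u_1 = 10,  u_2 = 1,  u_3 = 5,  u_4 = 11,  u_5 = 13,  u_6 = 9,  u_7 = 3,  u_8 = 1.
Since u_8 = u_2 = 1, the sequence is eventually periodic: after a pre-period of length 1 it cycles with period 6.
For j ≥ 2, u_j depends only on (j - 2) mod 6. (183 - 2) mod 6 = 1, so u_{183} = u_3 = 5.

5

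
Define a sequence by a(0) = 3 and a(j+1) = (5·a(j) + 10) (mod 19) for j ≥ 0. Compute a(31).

a(0) = 3, a(1) = 6, a(2) = 2, a(3) = 1, a(4) = 15, a(5) = 9, a(6) = 17, a(7) = 0, a(8) = 10, a(9) = 3.
The sequence repeats with period 9.
So a(31) = a(0 + ((31-0) mod 9)) = a(4) = 15.

15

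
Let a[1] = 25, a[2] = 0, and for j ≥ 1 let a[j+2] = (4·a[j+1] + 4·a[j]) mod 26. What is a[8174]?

Computing terms: a[1] = 25; a[2] = 0; a[3] = 22; a[4] = 10; a[5] = 24; a[6] = 6; a[7] = 16; a[8] = 10; a[9] = 0; a[10] = 14; a[11] = 4; a[12] = 20; a[13] = 18; a[14] = 22; a[15] = 4; a[16] = 0; a[17] = 16; a[18] = 12; a[19] = 8; a[20] = 2; a[21] = 14; a[22] = 12; a[23] = 0; a[24] = 22.
Since (a[23], a[24]) = (a[2], a[3]) = (0, 22) (two consecutive terms determine the rest), the sequence is eventually periodic: after a pre-period of length 1 it cycles with period 21.
For j ≥ 2, a[j] depends only on (j - 2) mod 21. (8174 - 2) mod 21 = 3, so a[8174] = a[5] = 24.

24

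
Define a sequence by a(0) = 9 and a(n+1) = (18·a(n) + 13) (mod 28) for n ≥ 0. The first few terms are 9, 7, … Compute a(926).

27

a(0) = 9,  a(1) = 7,  a(2) = 27,  a(3) = 23,  a(4) = 7.
Since a(4) = a(1) = 7, the sequence is eventually periodic: after a pre-period of length 1 it cycles with period 3.
For n ≥ 1, a(n) depends only on (n - 1) mod 3. (926 - 1) mod 3 = 1, so a(926) = a(2) = 27.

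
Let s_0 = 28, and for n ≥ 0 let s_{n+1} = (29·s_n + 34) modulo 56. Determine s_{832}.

s_0 = 28,  s_1 = 6,  s_2 = 40,  s_3 = 18,  s_4 = 52,  s_5 = 30,  s_6 = 8,  s_7 = 42,  s_8 = 20,  s_9 = 54,  s_{10} = 32,  s_{11} = 10,  s_{12} = 44,  s_{13} = 22,  s_{14} = 0,  s_{15} = 34,  s_{16} = 12,  s_{17} = 46,  s_{18} = 24,  s_{19} = 2,  s_{20} = 36,  s_{21} = 14,  s_{22} = 48,  s_{23} = 26,  s_{24} = 4,  s_{25} = 38,  s_{26} = 16,  s_{27} = 50,  s_{28} = 28.
Since s_{28} = s_0 = 28, the sequence is periodic with period 28.
(832 - 0) mod 28 = 20, so s_{832} = s_{20} = 36.

36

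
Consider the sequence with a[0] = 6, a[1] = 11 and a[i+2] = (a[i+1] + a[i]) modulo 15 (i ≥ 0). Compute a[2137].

Listing terms: a[0] = 6,  a[1] = 11,  a[2] = 2,  a[3] = 13,  a[4] = 0,  a[5] = 13,  a[6] = 13,  a[7] = 11,  a[8] = 9,  a[9] = 5,  a[10] = 14,  a[11] = 4,  a[12] = 3,  a[13] = 7,  a[14] = 10,  a[15] = 2,  a[16] = 12,  a[17] = 14,  a[18] = 11,  a[19] = 10,  a[20] = 6,  a[21] = 1,  a[22] = 7,  a[23] = 8,  a[24] = 0,  a[25] = 8,  a[26] = 8,  a[27] = 1,  a[28] = 9,  a[29] = 10,  a[30] = 4,  a[31] = 14,  a[32] = 3,  a[33] = 2,  a[34] = 5,  a[35] = 7,  a[36] = 12,  a[37] = 4,  a[38] = 1,  a[39] = 5,  a[40] = 6,  a[41] = 11.
Since (a[40], a[41]) = (a[0], a[1]) = (6, 11) (two consecutive terms determine the rest), the sequence is periodic with period 40.
(2137 - 0) mod 40 = 17, so a[2137] = a[17] = 14.

14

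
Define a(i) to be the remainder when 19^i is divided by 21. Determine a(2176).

16

Computing terms: a(0) = 1,  a(1) = 19,  a(2) = 4,  a(3) = 13,  a(4) = 16,  a(5) = 10,  a(6) = 1.
The sequence repeats with period 6.
So a(2176) = a(0 + ((2176-0) mod 6)) = a(4) = 16.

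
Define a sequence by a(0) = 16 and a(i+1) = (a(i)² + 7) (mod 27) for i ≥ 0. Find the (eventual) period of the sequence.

We have a(0) = 16; a(1) = 20; a(2) = 2; a(3) = 11; a(4) = 20.
Since a(4) = a(1) = 20, the sequence is eventually periodic: after a pre-period of length 1 it cycles with period 3.

3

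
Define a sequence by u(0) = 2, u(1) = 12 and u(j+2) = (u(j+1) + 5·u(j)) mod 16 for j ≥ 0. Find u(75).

2

u(0) = 2,  u(1) = 12,  u(2) = 6,  u(3) = 2,  u(4) = 0,  u(5) = 10,  u(6) = 10,  u(7) = 12,  u(8) = 14,  u(9) = 10,  u(10) = 0,  u(11) = 2,  u(12) = 2,  u(13) = 12.
Since (u(12), u(13)) = (u(0), u(1)) = (2, 12) (two consecutive terms determine the rest), the sequence is periodic with period 12.
So u(75) = u(0 + ((75-0) mod 12)) = u(3) = 2.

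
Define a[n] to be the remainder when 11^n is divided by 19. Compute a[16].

11

We have a[1] = 11,  a[2] = 7,  a[3] = 1,  a[4] = 11.
Since a[4] = a[1] = 11, the sequence is periodic with period 3.
So a[16] = a[1 + ((16-1) mod 3)] = a[1] = 11.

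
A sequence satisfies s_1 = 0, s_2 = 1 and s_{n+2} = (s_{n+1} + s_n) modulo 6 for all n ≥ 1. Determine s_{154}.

4

We have s_1 = 0, s_2 = 1, s_3 = 1, s_4 = 2, s_5 = 3, s_6 = 5, s_7 = 2, s_8 = 1, s_9 = 3, s_{10} = 4, s_{11} = 1, s_{12} = 5, s_{13} = 0, s_{14} = 5, s_{15} = 5, s_{16} = 4, s_{17} = 3, s_{18} = 1, s_{19} = 4, s_{20} = 5, s_{21} = 3, s_{22} = 2, s_{23} = 5, s_{24} = 1, s_{25} = 0, s_{26} = 1.
Since (s_{25}, s_{26}) = (s_1, s_2) = (0, 1) (two consecutive terms determine the rest), the sequence is periodic with period 24.
So s_{154} = s_{1 + ((154-1) mod 24)} = s_{10} = 4.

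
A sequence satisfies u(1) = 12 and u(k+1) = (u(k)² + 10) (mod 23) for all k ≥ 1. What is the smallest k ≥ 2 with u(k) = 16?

u(1) = 12,  u(2) = 16,  u(3) = 13,  u(4) = 18,  u(5) = 12.
Since u(5) = u(1) = 12, the sequence is periodic with period 4.
The value 16 first appears (with k ≥ 2) at u(2).

2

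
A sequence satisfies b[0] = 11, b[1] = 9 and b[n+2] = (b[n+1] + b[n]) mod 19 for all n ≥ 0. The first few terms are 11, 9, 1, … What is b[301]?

Computing terms: b[0] = 11,  b[1] = 9,  b[2] = 1,  b[3] = 10,  b[4] = 11,  b[5] = 2,  b[6] = 13,  b[7] = 15,  b[8] = 9,  b[9] = 5,  b[10] = 14,  b[11] = 0,  b[12] = 14,  b[13] = 14,  b[14] = 9,  b[15] = 4,  b[16] = 13,  b[17] = 17,  b[18] = 11,  b[19] = 9.
The sequence repeats with period 18.
(301 - 0) mod 18 = 13, so b[301] = b[13] = 14.

14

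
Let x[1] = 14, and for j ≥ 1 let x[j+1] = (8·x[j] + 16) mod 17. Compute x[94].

We have x[1] = 14,  x[2] = 9,  x[3] = 3,  x[4] = 6,  x[5] = 13,  x[6] = 1,  x[7] = 7,  x[8] = 4,  x[9] = 14.
Since x[9] = x[1] = 14, the sequence is periodic with period 8.
So x[94] = x[1 + ((94-1) mod 8)] = x[6] = 1.

1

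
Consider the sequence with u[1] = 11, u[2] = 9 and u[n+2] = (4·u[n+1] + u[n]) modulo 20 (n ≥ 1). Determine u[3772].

1

We have u[1] = 11; u[2] = 9; u[3] = 7; u[4] = 17; u[5] = 15; u[6] = 17; u[7] = 3; u[8] = 9; u[9] = 19; u[10] = 5; u[11] = 19; u[12] = 1; u[13] = 3; u[14] = 13; u[15] = 15; u[16] = 13; u[17] = 7; u[18] = 1; u[19] = 11; u[20] = 5; u[21] = 11; u[22] = 9.
The sequence repeats with period 20.
(3772 - 1) mod 20 = 11, so u[3772] = u[12] = 1.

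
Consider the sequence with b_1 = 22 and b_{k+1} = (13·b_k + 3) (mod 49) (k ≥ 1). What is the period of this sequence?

b_1 = 22, b_2 = 44, b_3 = 36, b_4 = 30, b_5 = 1, b_6 = 16, b_7 = 15, b_8 = 2, b_9 = 29, b_{10} = 37, b_{11} = 43, b_{12} = 23, b_{13} = 8, b_{14} = 9, b_{15} = 22.
Since b_{15} = b_1 = 22, the sequence is periodic with period 14.

14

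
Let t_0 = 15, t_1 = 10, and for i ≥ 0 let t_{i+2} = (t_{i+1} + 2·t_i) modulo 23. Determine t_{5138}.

8

Computing terms: t_0 = 15; t_1 = 10; t_2 = 17; t_3 = 14; t_4 = 2; t_5 = 7; t_6 = 11; t_7 = 2; t_8 = 1; t_9 = 5; t_{10} = 7; t_{11} = 17; t_{12} = 8; t_{13} = 19; t_{14} = 12; t_{15} = 4; t_{16} = 5; t_{17} = 13; t_{18} = 0; t_{19} = 3; t_{20} = 3; t_{21} = 9; t_{22} = 15; t_{23} = 10.
Since (t_{22}, t_{23}) = (t_0, t_1) = (15, 10) (two consecutive terms determine the rest), the sequence is periodic with period 22.
So t_{5138} = t_{0 + ((5138-0) mod 22)} = t_{12} = 8.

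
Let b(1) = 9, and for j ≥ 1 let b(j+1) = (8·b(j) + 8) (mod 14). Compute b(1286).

We have b(1) = 9, b(2) = 10, b(3) = 4, b(4) = 12, b(5) = 6, b(6) = 0, b(7) = 8, b(8) = 2, b(9) = 10.
Since b(9) = b(2) = 10, the sequence is eventually periodic: after a pre-period of length 1 it cycles with period 7.
For j ≥ 2, b(j) depends only on (j - 2) mod 7. (1286 - 2) mod 7 = 3, so b(1286) = b(5) = 6.

6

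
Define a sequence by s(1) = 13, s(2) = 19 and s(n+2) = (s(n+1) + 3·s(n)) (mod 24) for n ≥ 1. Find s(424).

19

Computing terms: s(1) = 13; s(2) = 19; s(3) = 10; s(4) = 19; s(5) = 1; s(6) = 10; s(7) = 13; s(8) = 19.
The sequence repeats with period 6.
(424 - 1) mod 6 = 3, so s(424) = s(4) = 19.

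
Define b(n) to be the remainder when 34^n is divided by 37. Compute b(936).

We have b(1) = 34, b(2) = 9, b(3) = 10, b(4) = 7, b(5) = 16, b(6) = 26, b(7) = 33, b(8) = 12, b(9) = 1, b(10) = 34.
The sequence repeats with period 9.
So b(936) = b(1 + ((936-1) mod 9)) = b(9) = 1.

1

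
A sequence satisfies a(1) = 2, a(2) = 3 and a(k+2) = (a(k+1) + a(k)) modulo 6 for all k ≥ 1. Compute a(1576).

Listing terms: a(1) = 2,  a(2) = 3,  a(3) = 5,  a(4) = 2,  a(5) = 1,  a(6) = 3,  a(7) = 4,  a(8) = 1,  a(9) = 5,  a(10) = 0,  a(11) = 5,  a(12) = 5,  a(13) = 4,  a(14) = 3,  a(15) = 1,  a(16) = 4,  a(17) = 5,  a(18) = 3,  a(19) = 2,  a(20) = 5,  a(21) = 1,  a(22) = 0,  a(23) = 1,  a(24) = 1,  a(25) = 2,  a(26) = 3.
The sequence repeats with period 24.
So a(1576) = a(1 + ((1576-1) mod 24)) = a(16) = 4.

4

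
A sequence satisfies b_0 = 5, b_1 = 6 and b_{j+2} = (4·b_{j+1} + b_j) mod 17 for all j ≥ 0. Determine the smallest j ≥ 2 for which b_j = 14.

Listing terms: b_0 = 5, b_1 = 6, b_2 = 12, b_3 = 3, b_4 = 7, b_5 = 14, b_6 = 12, b_7 = 11, b_8 = 5, b_9 = 14, b_{10} = 10, b_{11} = 3, b_{12} = 5, b_{13} = 6.
Since (b_{12}, b_{13}) = (b_0, b_1) = (5, 6) (two consecutive terms determine the rest), the sequence is periodic with period 12.
The value 14 first appears (with j ≥ 2) at b_5.

5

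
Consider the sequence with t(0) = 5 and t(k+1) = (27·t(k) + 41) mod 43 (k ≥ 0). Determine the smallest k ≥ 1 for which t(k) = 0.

9

Computing terms: t(0) = 5; t(1) = 4; t(2) = 20; t(3) = 22; t(4) = 33; t(5) = 29; t(6) = 7; t(7) = 15; t(8) = 16; t(9) = 0; t(10) = 41; t(11) = 30; t(12) = 34; t(13) = 13; t(14) = 5.
Since t(14) = t(0) = 5, the sequence is periodic with period 14.
The value 0 first appears (with k ≥ 1) at t(9).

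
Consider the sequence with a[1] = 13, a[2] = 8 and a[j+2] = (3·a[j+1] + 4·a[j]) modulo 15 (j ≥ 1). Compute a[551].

13

a[1] = 13; a[2] = 8; a[3] = 1; a[4] = 5; a[5] = 4; a[6] = 2; a[7] = 7; a[8] = 14; a[9] = 10; a[10] = 11; a[11] = 13; a[12] = 8.
Since (a[11], a[12]) = (a[1], a[2]) = (13, 8) (two consecutive terms determine the rest), the sequence is periodic with period 10.
(551 - 1) mod 10 = 0, so a[551] = a[1] = 13.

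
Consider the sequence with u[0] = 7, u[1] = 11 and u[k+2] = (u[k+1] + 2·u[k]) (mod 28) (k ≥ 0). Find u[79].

We have u[0] = 7,  u[1] = 11,  u[2] = 25,  u[3] = 19,  u[4] = 13,  u[5] = 23,  u[6] = 21,  u[7] = 11,  u[8] = 25.
Since (u[7], u[8]) = (u[1], u[2]) = (11, 25) (two consecutive terms determine the rest), the sequence is eventually periodic: after a pre-period of length 1 it cycles with period 6.
For k ≥ 1, u[k] depends only on (k - 1) mod 6. (79 - 1) mod 6 = 0, so u[79] = u[1] = 11.

11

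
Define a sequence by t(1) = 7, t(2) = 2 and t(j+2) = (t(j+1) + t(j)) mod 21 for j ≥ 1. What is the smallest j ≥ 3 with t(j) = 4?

14

t(1) = 7, t(2) = 2, t(3) = 9, t(4) = 11, t(5) = 20, t(6) = 10, t(7) = 9, t(8) = 19, t(9) = 7, t(10) = 5, t(11) = 12, t(12) = 17, t(13) = 8, t(14) = 4, t(15) = 12, t(16) = 16, t(17) = 7, t(18) = 2.
The sequence repeats with period 16.
The value 4 first appears (with j ≥ 3) at t(14).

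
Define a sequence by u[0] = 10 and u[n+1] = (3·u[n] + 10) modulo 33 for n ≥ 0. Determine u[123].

We have u[0] = 10,  u[1] = 7,  u[2] = 31,  u[3] = 4,  u[4] = 22,  u[5] = 10.
Since u[5] = u[0] = 10, the sequence is periodic with period 5.
(123 - 0) mod 5 = 3, so u[123] = u[3] = 4.

4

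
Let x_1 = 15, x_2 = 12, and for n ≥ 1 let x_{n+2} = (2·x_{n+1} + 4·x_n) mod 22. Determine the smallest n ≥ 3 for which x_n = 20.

Computing terms: x_1 = 15, x_2 = 12, x_3 = 18, x_4 = 18, x_5 = 20, x_6 = 2, x_7 = 18, x_8 = 0, x_9 = 6, x_{10} = 12, x_{11} = 4, x_{12} = 12, x_{13} = 18.
Since (x_{12}, x_{13}) = (x_2, x_3) = (12, 18) (two consecutive terms determine the rest), the sequence is eventually periodic: after a pre-period of length 1 it cycles with period 10.
The value 20 first appears (with n ≥ 3) at x_5.

5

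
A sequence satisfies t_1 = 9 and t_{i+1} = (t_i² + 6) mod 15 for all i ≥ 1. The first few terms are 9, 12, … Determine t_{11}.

Listing terms: t_1 = 9; t_2 = 12; t_3 = 0; t_4 = 6; t_5 = 12.
Since t_5 = t_2 = 12, the sequence is eventually periodic: after a pre-period of length 1 it cycles with period 3.
For i ≥ 2, t_i depends only on (i - 2) mod 3. (11 - 2) mod 3 = 0, so t_{11} = t_2 = 12.

12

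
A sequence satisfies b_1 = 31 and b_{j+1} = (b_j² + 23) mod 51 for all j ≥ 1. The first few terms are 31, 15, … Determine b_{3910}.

b_1 = 31, b_2 = 15, b_3 = 44, b_4 = 21, b_5 = 5, b_6 = 48, b_7 = 32, b_8 = 27, b_9 = 38, b_{10} = 39, b_{11} = 14, b_{12} = 15.
Since b_{12} = b_2 = 15, the sequence is eventually periodic: after a pre-period of length 1 it cycles with period 10.
For j ≥ 2, b_j depends only on (j - 2) mod 10. (3910 - 2) mod 10 = 8, so b_{3910} = b_{10} = 39.

39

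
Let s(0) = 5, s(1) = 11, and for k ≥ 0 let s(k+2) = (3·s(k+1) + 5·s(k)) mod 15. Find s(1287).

4

Computing terms: s(0) = 5,  s(1) = 11,  s(2) = 13,  s(3) = 4,  s(4) = 2,  s(5) = 11,  s(6) = 13.
Since (s(5), s(6)) = (s(1), s(2)) = (11, 13) (two consecutive terms determine the rest), the sequence is eventually periodic: after a pre-period of length 1 it cycles with period 4.
For k ≥ 1, s(k) depends only on (k - 1) mod 4. (1287 - 1) mod 4 = 2, so s(1287) = s(3) = 4.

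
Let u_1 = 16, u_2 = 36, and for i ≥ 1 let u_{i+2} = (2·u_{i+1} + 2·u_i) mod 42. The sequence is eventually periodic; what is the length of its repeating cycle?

48

Listing terms: u_1 = 16; u_2 = 36; u_3 = 20; u_4 = 28; u_5 = 12; u_6 = 38; u_7 = 16; u_8 = 24; u_9 = 38; u_{10} = 40; u_{11} = 30; u_{12} = 14; u_{13} = 4; u_{14} = 36; u_{15} = 38; u_{16} = 22; u_{17} = 36; u_{18} = 32; u_{19} = 10; u_{20} = 0; u_{21} = 20; u_{22} = 40; u_{23} = 36; u_{24} = 26; u_{25} = 40; u_{26} = 6; u_{27} = 8; u_{28} = 28; u_{29} = 30; u_{30} = 32; u_{31} = 40; u_{32} = 18; u_{33} = 32; u_{34} = 16; u_{35} = 12; u_{36} = 14; u_{37} = 10; u_{38} = 6; u_{39} = 32; u_{40} = 34; u_{41} = 6; u_{42} = 38; u_{43} = 4; u_{44} = 0; u_{45} = 8; u_{46} = 16; u_{47} = 6; u_{48} = 2; u_{49} = 16; u_{50} = 36.
Since (u_{49}, u_{50}) = (u_1, u_2) = (16, 36) (two consecutive terms determine the rest), the sequence is periodic with period 48.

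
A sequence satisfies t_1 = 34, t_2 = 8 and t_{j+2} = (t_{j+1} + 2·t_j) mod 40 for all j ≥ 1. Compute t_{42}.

28

Computing terms: t_1 = 34,  t_2 = 8,  t_3 = 36,  t_4 = 12,  t_5 = 4,  t_6 = 28,  t_7 = 36,  t_8 = 12.
Since (t_7, t_8) = (t_3, t_4) = (36, 12) (two consecutive terms determine the rest), the sequence is eventually periodic: after a pre-period of length 2 it cycles with period 4.
For j ≥ 3, t_j depends only on (j - 3) mod 4. (42 - 3) mod 4 = 3, so t_{42} = t_6 = 28.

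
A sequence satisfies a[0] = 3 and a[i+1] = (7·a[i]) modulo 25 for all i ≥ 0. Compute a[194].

22

a[0] = 3; a[1] = 21; a[2] = 22; a[3] = 4; a[4] = 3.
Since a[4] = a[0] = 3, the sequence is periodic with period 4.
(194 - 0) mod 4 = 2, so a[194] = a[2] = 22.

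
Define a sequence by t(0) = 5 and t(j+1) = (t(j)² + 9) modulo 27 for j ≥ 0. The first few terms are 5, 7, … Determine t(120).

Listing terms: t(0) = 5, t(1) = 7, t(2) = 4, t(3) = 25, t(4) = 13, t(5) = 16, t(6) = 22, t(7) = 7.
Since t(7) = t(1) = 7, the sequence is eventually periodic: after a pre-period of length 1 it cycles with period 6.
For j ≥ 1, t(j) depends only on (j - 1) mod 6. (120 - 1) mod 6 = 5, so t(120) = t(6) = 22.

22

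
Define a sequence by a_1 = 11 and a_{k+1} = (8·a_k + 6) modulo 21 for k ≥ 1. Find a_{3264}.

10

Listing terms: a_1 = 11; a_2 = 10; a_3 = 2; a_4 = 1; a_5 = 14; a_6 = 13; a_7 = 5; a_8 = 4; a_9 = 17; a_{10} = 16; a_{11} = 8; a_{12} = 7; a_{13} = 20; a_{14} = 19; a_{15} = 11.
Since a_{15} = a_1 = 11, the sequence is periodic with period 14.
(3264 - 1) mod 14 = 1, so a_{3264} = a_2 = 10.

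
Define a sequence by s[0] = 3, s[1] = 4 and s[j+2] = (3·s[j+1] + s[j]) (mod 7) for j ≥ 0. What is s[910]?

s[0] = 3; s[1] = 4; s[2] = 1; s[3] = 0; s[4] = 1; s[5] = 3; s[6] = 3; s[7] = 5; s[8] = 4; s[9] = 3; s[10] = 6; s[11] = 0; s[12] = 6; s[13] = 4; s[14] = 4; s[15] = 2; s[16] = 3; s[17] = 4.
The sequence repeats with period 16.
So s[910] = s[0 + ((910-0) mod 16)] = s[14] = 4.

4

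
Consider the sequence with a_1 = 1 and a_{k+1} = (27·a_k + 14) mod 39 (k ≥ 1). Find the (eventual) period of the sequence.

We have a_1 = 1, a_2 = 2, a_3 = 29, a_4 = 17, a_5 = 5, a_6 = 32, a_7 = 20, a_8 = 8, a_9 = 35, a_{10} = 23, a_{11} = 11, a_{12} = 38, a_{13} = 26, a_{14} = 14, a_{15} = 2.
Since a_{15} = a_2 = 2, the sequence is eventually periodic: after a pre-period of length 1 it cycles with period 13.

13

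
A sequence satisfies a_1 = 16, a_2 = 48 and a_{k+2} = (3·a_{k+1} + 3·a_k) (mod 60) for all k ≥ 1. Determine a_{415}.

12

We have a_1 = 16, a_2 = 48, a_3 = 12, a_4 = 0, a_5 = 36, a_6 = 48, a_7 = 12.
Since (a_6, a_7) = (a_2, a_3) = (48, 12) (two consecutive terms determine the rest), the sequence is eventually periodic: after a pre-period of length 1 it cycles with period 4.
For k ≥ 2, a_k depends only on (k - 2) mod 4. (415 - 2) mod 4 = 1, so a_{415} = a_3 = 12.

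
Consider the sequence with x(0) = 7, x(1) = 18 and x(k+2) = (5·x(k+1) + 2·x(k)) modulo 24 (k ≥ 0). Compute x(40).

Computing terms: x(0) = 7,  x(1) = 18,  x(2) = 8,  x(3) = 4,  x(4) = 12,  x(5) = 20,  x(6) = 4,  x(7) = 12.
Since (x(6), x(7)) = (x(3), x(4)) = (4, 12) (two consecutive terms determine the rest), the sequence is eventually periodic: after a pre-period of length 3 it cycles with period 3.
For k ≥ 3, x(k) depends only on (k - 3) mod 3. (40 - 3) mod 3 = 1, so x(40) = x(4) = 12.

12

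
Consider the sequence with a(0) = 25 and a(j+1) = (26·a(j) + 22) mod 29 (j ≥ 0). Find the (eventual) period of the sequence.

28

We have a(0) = 25,  a(1) = 5,  a(2) = 7,  a(3) = 1,  a(4) = 19,  a(5) = 23,  a(6) = 11,  a(7) = 18,  a(8) = 26,  a(9) = 2,  a(10) = 16,  a(11) = 3,  a(12) = 13,  a(13) = 12,  a(14) = 15,  a(15) = 6,  a(16) = 4,  a(17) = 10,  a(18) = 21,  a(19) = 17,  a(20) = 0,  a(21) = 22,  a(22) = 14,  a(23) = 9,  a(24) = 24,  a(25) = 8,  a(26) = 27,  a(27) = 28,  a(28) = 25.
Since a(28) = a(0) = 25, the sequence is periodic with period 28.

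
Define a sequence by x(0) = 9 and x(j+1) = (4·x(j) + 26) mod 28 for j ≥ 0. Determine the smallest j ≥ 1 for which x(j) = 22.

2

Listing terms: x(0) = 9, x(1) = 6, x(2) = 22, x(3) = 2, x(4) = 6.
Since x(4) = x(1) = 6, the sequence is eventually periodic: after a pre-period of length 1 it cycles with period 3.
The value 22 first appears (with j ≥ 1) at x(2).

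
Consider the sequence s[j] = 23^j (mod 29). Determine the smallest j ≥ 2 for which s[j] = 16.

We have s[1] = 23, s[2] = 7, s[3] = 16, s[4] = 20, s[5] = 25, s[6] = 24, s[7] = 1, s[8] = 23.
The sequence repeats with period 7.
The value 16 first appears (with j ≥ 2) at s[3].

3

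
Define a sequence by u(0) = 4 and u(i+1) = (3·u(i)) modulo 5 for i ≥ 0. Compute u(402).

1

u(0) = 4, u(1) = 2, u(2) = 1, u(3) = 3, u(4) = 4.
The sequence repeats with period 4.
So u(402) = u(0 + ((402-0) mod 4)) = u(2) = 1.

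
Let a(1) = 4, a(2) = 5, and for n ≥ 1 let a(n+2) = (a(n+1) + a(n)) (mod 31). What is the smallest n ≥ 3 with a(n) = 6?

a(1) = 4,  a(2) = 5,  a(3) = 9,  a(4) = 14,  a(5) = 23,  a(6) = 6,  a(7) = 29,  a(8) = 4,  a(9) = 2,  a(10) = 6,  a(11) = 8,  a(12) = 14,  a(13) = 22,  a(14) = 5,  a(15) = 27,  a(16) = 1,  a(17) = 28,  a(18) = 29,  a(19) = 26,  a(20) = 24,  a(21) = 19,  a(22) = 12,  a(23) = 0,  a(24) = 12,  a(25) = 12,  a(26) = 24,  a(27) = 5,  a(28) = 29,  a(29) = 3,  a(30) = 1,  a(31) = 4,  a(32) = 5.
The sequence repeats with period 30.
The value 6 first appears (with n ≥ 3) at a(6).

6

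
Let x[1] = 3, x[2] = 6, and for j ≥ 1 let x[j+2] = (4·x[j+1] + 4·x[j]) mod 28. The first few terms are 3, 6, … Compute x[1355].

4

Computing terms: x[1] = 3,  x[2] = 6,  x[3] = 8,  x[4] = 0,  x[5] = 4,  x[6] = 16,  x[7] = 24,  x[8] = 20,  x[9] = 8,  x[10] = 0.
Since (x[9], x[10]) = (x[3], x[4]) = (8, 0) (two consecutive terms determine the rest), the sequence is eventually periodic: after a pre-period of length 2 it cycles with period 6.
For j ≥ 3, x[j] depends only on (j - 3) mod 6. (1355 - 3) mod 6 = 2, so x[1355] = x[5] = 4.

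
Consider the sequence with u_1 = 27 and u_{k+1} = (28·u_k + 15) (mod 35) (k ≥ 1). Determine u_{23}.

Listing terms: u_1 = 27,  u_2 = 1,  u_3 = 8,  u_4 = 29,  u_5 = 22,  u_6 = 1.
Since u_6 = u_2 = 1, the sequence is eventually periodic: after a pre-period of length 1 it cycles with period 4.
For k ≥ 2, u_k depends only on (k - 2) mod 4. (23 - 2) mod 4 = 1, so u_{23} = u_3 = 8.

8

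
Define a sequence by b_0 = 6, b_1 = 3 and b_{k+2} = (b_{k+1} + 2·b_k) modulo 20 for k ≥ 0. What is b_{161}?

b_0 = 6,  b_1 = 3,  b_2 = 15,  b_3 = 1,  b_4 = 11,  b_5 = 13,  b_6 = 15,  b_7 = 1.
Since (b_6, b_7) = (b_2, b_3) = (15, 1) (two consecutive terms determine the rest), the sequence is eventually periodic: after a pre-period of length 2 it cycles with period 4.
For k ≥ 2, b_k depends only on (k - 2) mod 4. (161 - 2) mod 4 = 3, so b_{161} = b_5 = 13.

13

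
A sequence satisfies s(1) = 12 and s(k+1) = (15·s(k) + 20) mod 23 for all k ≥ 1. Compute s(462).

1

We have s(1) = 12,  s(2) = 16,  s(3) = 7,  s(4) = 10,  s(5) = 9,  s(6) = 17,  s(7) = 22,  s(8) = 5,  s(9) = 3,  s(10) = 19,  s(11) = 6,  s(12) = 18,  s(13) = 14,  s(14) = 0,  s(15) = 20,  s(16) = 21,  s(17) = 13,  s(18) = 8,  s(19) = 2,  s(20) = 4,  s(21) = 11,  s(22) = 1,  s(23) = 12.
The sequence repeats with period 22.
(462 - 1) mod 22 = 21, so s(462) = s(22) = 1.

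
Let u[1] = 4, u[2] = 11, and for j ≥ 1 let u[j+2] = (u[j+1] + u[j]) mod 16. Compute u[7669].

4

Computing terms: u[1] = 4, u[2] = 11, u[3] = 15, u[4] = 10, u[5] = 9, u[6] = 3, u[7] = 12, u[8] = 15, u[9] = 11, u[10] = 10, u[11] = 5, u[12] = 15, u[13] = 4, u[14] = 3, u[15] = 7, u[16] = 10, u[17] = 1, u[18] = 11, u[19] = 12, u[20] = 7, u[21] = 3, u[22] = 10, u[23] = 13, u[24] = 7, u[25] = 4, u[26] = 11.
The sequence repeats with period 24.
(7669 - 1) mod 24 = 12, so u[7669] = u[13] = 4.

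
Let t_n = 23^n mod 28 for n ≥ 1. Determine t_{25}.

We have t_1 = 23,  t_2 = 25,  t_3 = 15,  t_4 = 9,  t_5 = 11,  t_6 = 1,  t_7 = 23.
Since t_7 = t_1 = 23, the sequence is periodic with period 6.
So t_{25} = t_{1 + ((25-1) mod 6)} = t_1 = 23.

23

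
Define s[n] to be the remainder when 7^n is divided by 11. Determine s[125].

10

Computing terms: s[1] = 7, s[2] = 5, s[3] = 2, s[4] = 3, s[5] = 10, s[6] = 4, s[7] = 6, s[8] = 9, s[9] = 8, s[10] = 1, s[11] = 7.
Since s[11] = s[1] = 7, the sequence is periodic with period 10.
So s[125] = s[1 + ((125-1) mod 10)] = s[5] = 10.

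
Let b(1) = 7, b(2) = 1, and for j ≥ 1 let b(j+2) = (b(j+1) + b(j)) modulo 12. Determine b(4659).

8

Computing terms: b(1) = 7; b(2) = 1; b(3) = 8; b(4) = 9; b(5) = 5; b(6) = 2; b(7) = 7; b(8) = 9; b(9) = 4; b(10) = 1; b(11) = 5; b(12) = 6; b(13) = 11; b(14) = 5; b(15) = 4; b(16) = 9; b(17) = 1; b(18) = 10; b(19) = 11; b(20) = 9; b(21) = 8; b(22) = 5; b(23) = 1; b(24) = 6; b(25) = 7; b(26) = 1.
Since (b(25), b(26)) = (b(1), b(2)) = (7, 1) (two consecutive terms determine the rest), the sequence is periodic with period 24.
(4659 - 1) mod 24 = 2, so b(4659) = b(3) = 8.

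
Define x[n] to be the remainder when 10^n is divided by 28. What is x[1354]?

4

x[1] = 10, x[2] = 16, x[3] = 20, x[4] = 4, x[5] = 12, x[6] = 8, x[7] = 24, x[8] = 16.
Since x[8] = x[2] = 16, the sequence is eventually periodic: after a pre-period of length 1 it cycles with period 6.
For n ≥ 2, x[n] depends only on (n - 2) mod 6. (1354 - 2) mod 6 = 2, so x[1354] = x[4] = 4.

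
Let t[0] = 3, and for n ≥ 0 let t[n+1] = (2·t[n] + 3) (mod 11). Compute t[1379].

Listing terms: t[0] = 3,  t[1] = 9,  t[2] = 10,  t[3] = 1,  t[4] = 5,  t[5] = 2,  t[6] = 7,  t[7] = 6,  t[8] = 4,  t[9] = 0,  t[10] = 3.
Since t[10] = t[0] = 3, the sequence is periodic with period 10.
So t[1379] = t[0 + ((1379-0) mod 10)] = t[9] = 0.

0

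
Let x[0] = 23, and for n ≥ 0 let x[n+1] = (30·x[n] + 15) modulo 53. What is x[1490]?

18

Computing terms: x[0] = 23,  x[1] = 16,  x[2] = 18,  x[3] = 25,  x[4] = 23.
The sequence repeats with period 4.
(1490 - 0) mod 4 = 2, so x[1490] = x[2] = 18.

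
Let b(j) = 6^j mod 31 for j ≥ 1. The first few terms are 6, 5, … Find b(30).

1

Listing terms: b(1) = 6,  b(2) = 5,  b(3) = 30,  b(4) = 25,  b(5) = 26,  b(6) = 1,  b(7) = 6.
Since b(7) = b(1) = 6, the sequence is periodic with period 6.
(30 - 1) mod 6 = 5, so b(30) = b(6) = 1.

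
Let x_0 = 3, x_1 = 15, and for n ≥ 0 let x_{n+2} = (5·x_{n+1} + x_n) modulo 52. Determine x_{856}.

x_0 = 3,  x_1 = 15,  x_2 = 26,  x_3 = 41,  x_4 = 23,  x_5 = 0,  x_6 = 23,  x_7 = 11,  x_8 = 26,  x_9 = 37,  x_{10} = 3,  x_{11} = 0,  x_{12} = 3,  x_{13} = 15.
Since (x_{12}, x_{13}) = (x_0, x_1) = (3, 15) (two consecutive terms determine the rest), the sequence is periodic with period 12.
So x_{856} = x_{0 + ((856-0) mod 12)} = x_4 = 23.

23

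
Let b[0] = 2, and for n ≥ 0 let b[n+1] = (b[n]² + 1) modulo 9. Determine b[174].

2

Listing terms: b[0] = 2; b[1] = 5; b[2] = 8; b[3] = 2.
Since b[3] = b[0] = 2, the sequence is periodic with period 3.
(174 - 0) mod 3 = 0, so b[174] = b[0] = 2.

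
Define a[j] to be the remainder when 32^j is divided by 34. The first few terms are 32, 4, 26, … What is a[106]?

a[1] = 32,  a[2] = 4,  a[3] = 26,  a[4] = 16,  a[5] = 2,  a[6] = 30,  a[7] = 8,  a[8] = 18,  a[9] = 32.
Since a[9] = a[1] = 32, the sequence is periodic with period 8.
So a[106] = a[1 + ((106-1) mod 8)] = a[2] = 4.

4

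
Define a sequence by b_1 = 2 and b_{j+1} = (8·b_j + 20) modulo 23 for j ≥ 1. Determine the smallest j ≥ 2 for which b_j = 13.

We have b_1 = 2, b_2 = 13, b_3 = 9, b_4 = 0, b_5 = 20, b_6 = 19, b_7 = 11, b_8 = 16, b_9 = 10, b_{10} = 8, b_{11} = 15, b_{12} = 2.
Since b_{12} = b_1 = 2, the sequence is periodic with period 11.
The value 13 first appears (with j ≥ 2) at b_2.

2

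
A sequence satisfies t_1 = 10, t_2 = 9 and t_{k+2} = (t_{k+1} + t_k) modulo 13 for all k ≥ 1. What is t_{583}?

We have t_1 = 10, t_2 = 9, t_3 = 6, t_4 = 2, t_5 = 8, t_6 = 10, t_7 = 5, t_8 = 2, t_9 = 7, t_{10} = 9, t_{11} = 3, t_{12} = 12, t_{13} = 2, t_{14} = 1, t_{15} = 3, t_{16} = 4, t_{17} = 7, t_{18} = 11, t_{19} = 5, t_{20} = 3, t_{21} = 8, t_{22} = 11, t_{23} = 6, t_{24} = 4, t_{25} = 10, t_{26} = 1, t_{27} = 11, t_{28} = 12, t_{29} = 10, t_{30} = 9.
The sequence repeats with period 28.
So t_{583} = t_{1 + ((583-1) mod 28)} = t_{23} = 6.

6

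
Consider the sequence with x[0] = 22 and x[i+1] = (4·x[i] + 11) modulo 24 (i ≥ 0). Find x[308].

23

We have x[0] = 22, x[1] = 3, x[2] = 23, x[3] = 7, x[4] = 15, x[5] = 23.
Since x[5] = x[2] = 23, the sequence is eventually periodic: after a pre-period of length 2 it cycles with period 3.
For i ≥ 2, x[i] depends only on (i - 2) mod 3. (308 - 2) mod 3 = 0, so x[308] = x[2] = 23.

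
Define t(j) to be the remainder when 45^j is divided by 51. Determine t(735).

Listing terms: t(0) = 1, t(1) = 45, t(2) = 36, t(3) = 39, t(4) = 21, t(5) = 27, t(6) = 42, t(7) = 3, t(8) = 33, t(9) = 6, t(10) = 15, t(11) = 12, t(12) = 30, t(13) = 24, t(14) = 9, t(15) = 48, t(16) = 18, t(17) = 45.
Since t(17) = t(1) = 45, the sequence is eventually periodic: after a pre-period of length 1 it cycles with period 16.
For j ≥ 1, t(j) depends only on (j - 1) mod 16. (735 - 1) mod 16 = 14, so t(735) = t(15) = 48.

48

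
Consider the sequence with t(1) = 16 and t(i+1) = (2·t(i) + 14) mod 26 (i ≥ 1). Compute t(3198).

We have t(1) = 16,  t(2) = 20,  t(3) = 2,  t(4) = 18,  t(5) = 24,  t(6) = 10,  t(7) = 8,  t(8) = 4,  t(9) = 22,  t(10) = 6,  t(11) = 0,  t(12) = 14,  t(13) = 16.
The sequence repeats with period 12.
(3198 - 1) mod 12 = 5, so t(3198) = t(6) = 10.

10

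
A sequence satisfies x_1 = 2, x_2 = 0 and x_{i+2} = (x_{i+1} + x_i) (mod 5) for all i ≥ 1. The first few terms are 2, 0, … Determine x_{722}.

0

We have x_1 = 2; x_2 = 0; x_3 = 2; x_4 = 2; x_5 = 4; x_6 = 1; x_7 = 0; x_8 = 1; x_9 = 1; x_{10} = 2; x_{11} = 3; x_{12} = 0; x_{13} = 3; x_{14} = 3; x_{15} = 1; x_{16} = 4; x_{17} = 0; x_{18} = 4; x_{19} = 4; x_{20} = 3; x_{21} = 2; x_{22} = 0.
The sequence repeats with period 20.
(722 - 1) mod 20 = 1, so x_{722} = x_2 = 0.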